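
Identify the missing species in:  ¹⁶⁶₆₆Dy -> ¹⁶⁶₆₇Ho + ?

beta-minus particle

Conserve mass number: 166 = 166 + A, so A = 0.
Conserve atomic number: 66 = 67 + Z, so Z = -1.
A = 0 and Z = -1 is ⁰₋₁e — a beta-minus particle.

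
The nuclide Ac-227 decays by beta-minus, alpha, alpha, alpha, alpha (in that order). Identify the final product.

Pb-211

Start: (A, Z) = (227, 89).
After β⁻: (227, 90).
After α: (223, 88).
After α: (219, 86).
After α: (215, 84).
After α: (211, 82).
Z = 82 is lead.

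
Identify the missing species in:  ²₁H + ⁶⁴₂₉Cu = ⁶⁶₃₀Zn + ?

gamma ray

Conserve mass number: 2 + 64 = 66 + A, so A = 0.
Conserve atomic number: 1 + 29 = 30 + Z, so Z = 0.
A = 0 and Z = 0 is ⁰₀γ — a gamma ray.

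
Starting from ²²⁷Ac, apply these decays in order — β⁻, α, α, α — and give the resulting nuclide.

Start: (A, Z) = (227, 89).
After β⁻: (227, 90).
After α: (223, 88).
After α: (219, 86).
After α: (215, 84).
Z = 84 is polonium.

Po-215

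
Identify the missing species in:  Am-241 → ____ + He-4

Conserve mass number: 241 = A + 4, so A = 237.
Conserve atomic number: 95 = Z + 2, so Z = 93.
Z = 93 is neptunium, so the species is Np-237.

Np-237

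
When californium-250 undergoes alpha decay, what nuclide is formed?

Cm-246

Alpha decay: mass number changes by -4, atomic number by -2.
A: 250 − 4 = 246; Z: 98 − 2 = 96.
Z = 96 is curium, so the daughter is curium-246.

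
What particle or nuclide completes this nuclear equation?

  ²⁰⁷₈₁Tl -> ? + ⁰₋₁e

Pb-207

Conserve mass number: 207 = A + 0, so A = 207.
Conserve atomic number: 81 = Z − 1, so Z = 82.
Z = 82 is lead, so the species is ²⁰⁷₈₂Pb.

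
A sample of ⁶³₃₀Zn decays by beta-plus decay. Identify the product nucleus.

Beta-plus decay: mass number changes by +0, atomic number by -1.
A: 63 = 63; Z: 30 − 1 = 29.
Z = 29 is copper, so the daughter is ⁶³₂₉Cu.

Cu-63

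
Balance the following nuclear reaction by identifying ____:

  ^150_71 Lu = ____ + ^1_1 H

Yb-149

Conserve mass number: 150 = A + 1, so A = 149.
Conserve atomic number: 71 = Z + 1, so Z = 70.
Z = 70 is ytterbium, so the species is ^149_70 Yb.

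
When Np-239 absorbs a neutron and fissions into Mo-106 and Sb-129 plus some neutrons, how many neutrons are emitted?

5

Conserve mass number: 240 = 106 + 129 + k, so k = 240 − 235 = 5.
Check atomic number: 93 = 42 + 51 + 0 = 93. ✓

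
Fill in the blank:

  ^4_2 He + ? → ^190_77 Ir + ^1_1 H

Os-187

Conserve mass number: 4 + A = 190 + 1, so A = 187.
Conserve atomic number: 2 + Z = 77 + 1, so Z = 76.
Z = 76 is osmium, so the species is ^187_76 Os.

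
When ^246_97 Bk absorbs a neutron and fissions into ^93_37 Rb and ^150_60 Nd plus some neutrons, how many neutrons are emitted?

4

Conserve mass number: 247 = 93 + 150 + k, so k = 247 − 243 = 4.
Check atomic number: 97 = 37 + 60 + 0 = 97. ✓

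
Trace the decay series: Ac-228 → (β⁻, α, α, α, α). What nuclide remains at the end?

Start: (A, Z) = (228, 89).
After β⁻: (228, 90).
After α: (224, 88).
After α: (220, 86).
After α: (216, 84).
After α: (212, 82).
Z = 82 is lead.

Pb-212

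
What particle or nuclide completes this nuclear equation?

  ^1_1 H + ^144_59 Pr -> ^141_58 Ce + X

alpha particle

Conserve mass number: 1 + 144 = 141 + A, so A = 4.
Conserve atomic number: 1 + 59 = 58 + Z, so Z = 2.
A = 4 and Z = 2 is ^4_2 He — an alpha particle.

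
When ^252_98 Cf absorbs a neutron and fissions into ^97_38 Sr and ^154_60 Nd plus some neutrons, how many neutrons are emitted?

Conserve mass number: 253 = 97 + 154 + k, so k = 253 − 251 = 2.
Check atomic number: 98 = 38 + 60 + 0 = 98. ✓

2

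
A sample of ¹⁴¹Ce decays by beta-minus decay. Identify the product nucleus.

Beta-minus decay: mass number changes by +0, atomic number by +1.
A: 141 = 141; Z: 58 + 1 = 59.
Z = 59 is praseodymium, so the daughter is ¹⁴¹Pr.

Pr-141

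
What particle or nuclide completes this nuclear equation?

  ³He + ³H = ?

Conserve mass number: 3 + 3 = A, so A = 6.
Conserve atomic number: 2 + 1 = Z, so Z = 3.
Z = 3 is lithium, so the species is ⁶Li.

Li-6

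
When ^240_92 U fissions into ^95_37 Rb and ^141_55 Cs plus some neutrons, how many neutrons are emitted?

Conserve mass number: 240 = 95 + 141 + k, so k = 240 − 236 = 4.
Check atomic number: 92 = 37 + 55 + 0 = 92. ✓

4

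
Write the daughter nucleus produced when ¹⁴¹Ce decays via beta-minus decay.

Pr-141

Beta-minus decay: mass number changes by +0, atomic number by +1.
A: 141 = 141; Z: 58 + 1 = 59.
Z = 59 is praseodymium, so the daughter is ¹⁴¹Pr.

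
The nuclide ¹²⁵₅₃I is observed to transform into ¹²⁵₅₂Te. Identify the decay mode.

beta-plus decay or electron capture

ΔA = 125 − 125 = 0; ΔZ = 52 − 53 = -1.
A is unchanged and Z drops by 1 — a proton has become a neutron (β⁺ emission or electron capture).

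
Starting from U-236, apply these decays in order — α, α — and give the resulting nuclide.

Ra-228

Start: (A, Z) = (236, 92).
After α: (232, 90).
After α: (228, 88).
Z = 88 is radium.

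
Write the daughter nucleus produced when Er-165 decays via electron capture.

Ho-165

Electron capture: mass number changes by +0, atomic number by -1.
A: 165 = 165; Z: 68 − 1 = 67.
Z = 67 is holmium, so the daughter is Ho-165.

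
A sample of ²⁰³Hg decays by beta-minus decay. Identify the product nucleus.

Tl-203

Beta-minus decay: mass number changes by +0, atomic number by +1.
A: 203 = 203; Z: 80 + 1 = 81.
Z = 81 is thallium, so the daughter is ²⁰³Tl.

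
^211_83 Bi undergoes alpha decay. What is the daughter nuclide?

Alpha decay: mass number changes by -4, atomic number by -2.
A: 211 − 4 = 207; Z: 83 − 2 = 81.
Z = 81 is thallium, so the daughter is ^207_81 Tl.

Tl-207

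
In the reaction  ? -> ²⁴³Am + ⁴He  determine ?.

Conserve mass number: A = 243 + 4, so A = 247.
Conserve atomic number: Z = 95 + 2, so Z = 97.
Z = 97 is berkelium, so the species is ²⁴⁷Bk.

Bk-247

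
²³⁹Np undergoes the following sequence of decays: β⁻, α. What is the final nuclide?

U-235

Start: (A, Z) = (239, 93).
After β⁻: (239, 94).
After α: (235, 92).
Z = 92 is uranium.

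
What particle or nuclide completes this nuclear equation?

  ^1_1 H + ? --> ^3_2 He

Conserve mass number: 1 + A = 3, so A = 2.
Conserve atomic number: 1 + Z = 2, so Z = 1.
A = 2 and Z = 1 is ^2_1 H — a deuteron.

deuteron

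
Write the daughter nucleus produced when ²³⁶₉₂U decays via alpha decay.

Th-232

Alpha decay: mass number changes by -4, atomic number by -2.
A: 236 − 4 = 232; Z: 92 − 2 = 90.
Z = 90 is thorium, so the daughter is ²³²₉₀Th.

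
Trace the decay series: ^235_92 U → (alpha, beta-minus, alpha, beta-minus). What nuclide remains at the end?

Th-227

Start: (A, Z) = (235, 92).
After α: (231, 90).
After β⁻: (231, 91).
After α: (227, 89).
After β⁻: (227, 90).
Z = 90 is thorium.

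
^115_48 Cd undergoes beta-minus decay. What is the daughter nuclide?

In-115

Beta-minus decay: mass number changes by +0, atomic number by +1.
A: 115 = 115; Z: 48 + 1 = 49.
Z = 49 is indium, so the daughter is ^115_49 In.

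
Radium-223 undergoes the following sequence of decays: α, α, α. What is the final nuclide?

Pb-211

Start: (A, Z) = (223, 88).
After α: (219, 86).
After α: (215, 84).
After α: (211, 82).
Z = 82 is lead.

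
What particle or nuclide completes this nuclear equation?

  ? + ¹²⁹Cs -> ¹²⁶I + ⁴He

neutron

Conserve mass number: A + 129 = 126 + 4, so A = 1.
Conserve atomic number: Z + 55 = 53 + 2, so Z = 0.
A = 1 and Z = 0 is ¹n — a neutron.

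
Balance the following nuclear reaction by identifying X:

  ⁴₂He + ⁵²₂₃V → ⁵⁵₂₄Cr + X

proton

Conserve mass number: 4 + 52 = 55 + A, so A = 1.
Conserve atomic number: 2 + 23 = 24 + Z, so Z = 1.
A = 1 and Z = 1 is ¹₁H — a proton.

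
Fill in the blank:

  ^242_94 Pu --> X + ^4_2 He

U-238

Conserve mass number: 242 = A + 4, so A = 238.
Conserve atomic number: 94 = Z + 2, so Z = 92.
Z = 92 is uranium, so the species is ^238_92 U.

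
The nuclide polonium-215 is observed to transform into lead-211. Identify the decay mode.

ΔA = 211 − 215 = -4; ΔZ = 82 − 84 = -2.
A drops by 4 and Z drops by 2 — the signature of alpha emission.

alpha decay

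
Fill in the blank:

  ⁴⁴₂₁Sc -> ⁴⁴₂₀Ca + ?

positron

Conserve mass number: 44 = 44 + A, so A = 0.
Conserve atomic number: 21 = 20 + Z, so Z = 1.
A = 0 and Z = 1 is ⁰₁e — a positron.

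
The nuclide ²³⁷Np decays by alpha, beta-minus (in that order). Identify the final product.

U-233

Start: (A, Z) = (237, 93).
After α: (233, 91).
After β⁻: (233, 92).
Z = 92 is uranium.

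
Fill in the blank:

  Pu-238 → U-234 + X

alpha particle

Conserve mass number: 238 = 234 + A, so A = 4.
Conserve atomic number: 94 = 92 + Z, so Z = 2.
A = 4 and Z = 2 is He-4 — an alpha particle.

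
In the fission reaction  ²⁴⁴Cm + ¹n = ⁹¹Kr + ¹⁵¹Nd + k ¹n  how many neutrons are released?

Conserve mass number: 245 = 91 + 151 + k, so k = 245 − 242 = 3.
Check atomic number: 96 = 36 + 60 + 0 = 96. ✓

3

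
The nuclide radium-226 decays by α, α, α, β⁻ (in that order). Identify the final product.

Start: (A, Z) = (226, 88).
After α: (222, 86).
After α: (218, 84).
After α: (214, 82).
After β⁻: (214, 83).
Z = 83 is bismuth.

Bi-214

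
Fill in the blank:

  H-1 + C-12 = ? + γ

N-13

Conserve mass number: 1 + 12 = A + 0, so A = 13.
Conserve atomic number: 1 + 6 = Z + 0, so Z = 7.
Z = 7 is nitrogen, so the species is N-13.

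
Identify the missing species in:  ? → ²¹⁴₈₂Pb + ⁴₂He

Conserve mass number: A = 214 + 4, so A = 218.
Conserve atomic number: Z = 82 + 2, so Z = 84.
Z = 84 is polonium, so the species is ²¹⁸₈₄Po.

Po-218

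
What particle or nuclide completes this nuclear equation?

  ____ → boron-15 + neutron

B-16

Conserve mass number: A = 15 + 1, so A = 16.
Conserve atomic number: Z = 5 + 0, so Z = 5.
Z = 5 is boron, so the species is boron-16.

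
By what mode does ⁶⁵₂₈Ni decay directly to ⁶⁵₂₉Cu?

ΔA = 65 − 65 = 0; ΔZ = 29 − 28 = +1.
A is unchanged and Z rises by 1 — a neutron has become a proton (β⁻ decay).

beta-minus decay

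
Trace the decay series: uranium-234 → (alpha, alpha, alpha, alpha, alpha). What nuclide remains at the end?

Start: (A, Z) = (234, 92).
After α: (230, 90).
After α: (226, 88).
After α: (222, 86).
After α: (218, 84).
After α: (214, 82).
Z = 82 is lead.

Pb-214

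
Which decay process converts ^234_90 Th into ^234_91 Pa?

beta-minus decay

ΔA = 234 − 234 = 0; ΔZ = 91 − 90 = +1.
A is unchanged and Z rises by 1 — a neutron has become a proton (β⁻ decay).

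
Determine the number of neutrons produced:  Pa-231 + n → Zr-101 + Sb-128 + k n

3

Conserve mass number: 232 = 101 + 128 + k, so k = 232 − 229 = 3.
Check atomic number: 91 = 40 + 51 + 0 = 91. ✓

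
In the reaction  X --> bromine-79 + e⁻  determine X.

Conserve mass number: A = 79 + 0, so A = 79.
Conserve atomic number: Z = 35 − 1, so Z = 34.
Z = 34 is selenium, so the species is selenium-79.

Se-79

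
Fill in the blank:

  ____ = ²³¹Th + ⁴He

U-235

Conserve mass number: A = 231 + 4, so A = 235.
Conserve atomic number: Z = 90 + 2, so Z = 92.
Z = 92 is uranium, so the species is ²³⁵U.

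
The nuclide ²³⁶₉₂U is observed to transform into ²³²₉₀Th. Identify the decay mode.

alpha decay

ΔA = 232 − 236 = -4; ΔZ = 90 − 92 = -2.
A drops by 4 and Z drops by 2 — the signature of alpha emission.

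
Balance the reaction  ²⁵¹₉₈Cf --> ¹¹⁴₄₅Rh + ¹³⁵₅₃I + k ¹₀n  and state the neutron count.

2

Conserve mass number: 251 = 114 + 135 + k, so k = 251 − 249 = 2.
Check atomic number: 98 = 45 + 53 + 0 = 98. ✓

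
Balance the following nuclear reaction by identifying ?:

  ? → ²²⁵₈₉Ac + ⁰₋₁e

Ra-225

Conserve mass number: A = 225 + 0, so A = 225.
Conserve atomic number: Z = 89 − 1, so Z = 88.
Z = 88 is radium, so the species is ²²⁵₈₈Ra.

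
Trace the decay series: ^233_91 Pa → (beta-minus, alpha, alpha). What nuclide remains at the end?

Start: (A, Z) = (233, 91).
After β⁻: (233, 92).
After α: (229, 90).
After α: (225, 88).
Z = 88 is radium.

Ra-225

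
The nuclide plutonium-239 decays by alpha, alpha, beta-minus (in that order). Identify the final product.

Start: (A, Z) = (239, 94).
After α: (235, 92).
After α: (231, 90).
After β⁻: (231, 91).
Z = 91 is protactinium.

Pa-231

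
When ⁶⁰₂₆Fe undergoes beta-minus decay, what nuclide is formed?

Beta-minus decay: mass number changes by +0, atomic number by +1.
A: 60 = 60; Z: 26 + 1 = 27.
Z = 27 is cobalt, so the daughter is ⁶⁰₂₇Co.

Co-60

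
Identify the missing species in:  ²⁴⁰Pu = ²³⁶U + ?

Conserve mass number: 240 = 236 + A, so A = 4.
Conserve atomic number: 94 = 92 + Z, so Z = 2.
A = 4 and Z = 2 is ⁴He — an alpha particle.

alpha particle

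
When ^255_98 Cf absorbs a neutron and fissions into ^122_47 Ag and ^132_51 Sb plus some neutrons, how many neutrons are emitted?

2

Conserve mass number: 256 = 122 + 132 + k, so k = 256 − 254 = 2.
Check atomic number: 98 = 47 + 51 + 0 = 98. ✓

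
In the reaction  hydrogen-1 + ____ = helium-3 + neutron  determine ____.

Conserve mass number: 1 + A = 3 + 1, so A = 3.
Conserve atomic number: 1 + Z = 2 + 0, so Z = 1.
A = 3 and Z = 1 is hydrogen-3 — a triton.

triton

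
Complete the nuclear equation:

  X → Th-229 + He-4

Conserve mass number: A = 229 + 4, so A = 233.
Conserve atomic number: Z = 90 + 2, so Z = 92.
Z = 92 is uranium, so the species is U-233.

U-233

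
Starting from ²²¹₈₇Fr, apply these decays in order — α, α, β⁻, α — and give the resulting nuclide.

Start: (A, Z) = (221, 87).
After α: (217, 85).
After α: (213, 83).
After β⁻: (213, 84).
After α: (209, 82).
Z = 82 is lead.

Pb-209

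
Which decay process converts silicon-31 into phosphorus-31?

ΔA = 31 − 31 = 0; ΔZ = 15 − 14 = +1.
A is unchanged and Z rises by 1 — a neutron has become a proton (β⁻ decay).

beta-minus decay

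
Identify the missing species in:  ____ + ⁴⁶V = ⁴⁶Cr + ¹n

Conserve mass number: A + 46 = 46 + 1, so A = 1.
Conserve atomic number: Z + 23 = 24 + 0, so Z = 1.
A = 1 and Z = 1 is ¹H — a proton.

proton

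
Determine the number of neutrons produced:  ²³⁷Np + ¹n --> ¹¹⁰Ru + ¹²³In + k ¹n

5

Conserve mass number: 238 = 110 + 123 + k, so k = 238 − 233 = 5.
Check atomic number: 93 = 44 + 49 + 0 = 93. ✓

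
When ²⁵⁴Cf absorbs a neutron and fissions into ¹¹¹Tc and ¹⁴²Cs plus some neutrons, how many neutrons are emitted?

Conserve mass number: 255 = 111 + 142 + k, so k = 255 − 253 = 2.
Check atomic number: 98 = 43 + 55 + 0 = 98. ✓

2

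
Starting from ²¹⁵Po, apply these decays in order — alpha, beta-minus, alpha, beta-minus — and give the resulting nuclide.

Start: (A, Z) = (215, 84).
After α: (211, 82).
After β⁻: (211, 83).
After α: (207, 81).
After β⁻: (207, 82).
Z = 82 is lead.

Pb-207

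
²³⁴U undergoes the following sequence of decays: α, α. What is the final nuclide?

Start: (A, Z) = (234, 92).
After α: (230, 90).
After α: (226, 88).
Z = 88 is radium.

Ra-226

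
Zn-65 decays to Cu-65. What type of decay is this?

beta-plus decay or electron capture

ΔA = 65 − 65 = 0; ΔZ = 29 − 30 = -1.
A is unchanged and Z drops by 1 — a proton has become a neutron (β⁺ emission or electron capture).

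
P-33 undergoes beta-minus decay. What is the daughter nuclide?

S-33

Beta-minus decay: mass number changes by +0, atomic number by +1.
A: 33 = 33; Z: 15 + 1 = 16.
Z = 16 is sulfur, so the daughter is S-33.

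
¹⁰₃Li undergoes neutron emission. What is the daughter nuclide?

Li-9

Neutron emission: mass number changes by -1, atomic number by +0.
A: 10 − 1 = 9; Z: 3 = 3.
Z = 3 is lithium, so the daughter is ⁹₃Li.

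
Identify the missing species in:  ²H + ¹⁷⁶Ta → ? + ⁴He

Conserve mass number: 2 + 176 = A + 4, so A = 174.
Conserve atomic number: 1 + 73 = Z + 2, so Z = 72.
Z = 72 is hafnium, so the species is ¹⁷⁴Hf.

Hf-174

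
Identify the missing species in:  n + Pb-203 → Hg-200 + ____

alpha particle

Conserve mass number: 1 + 203 = 200 + A, so A = 4.
Conserve atomic number: 0 + 82 = 80 + Z, so Z = 2.
A = 4 and Z = 2 is He-4 — an alpha particle.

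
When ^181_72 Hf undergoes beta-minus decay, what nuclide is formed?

Beta-minus decay: mass number changes by +0, atomic number by +1.
A: 181 = 181; Z: 72 + 1 = 73.
Z = 73 is tantalum, so the daughter is ^181_73 Ta.

Ta-181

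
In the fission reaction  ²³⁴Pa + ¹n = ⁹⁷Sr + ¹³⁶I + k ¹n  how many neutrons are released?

Conserve mass number: 235 = 97 + 136 + k, so k = 235 − 233 = 2.
Check atomic number: 91 = 38 + 53 + 0 = 91. ✓

2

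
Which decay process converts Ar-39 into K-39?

beta-minus decay

ΔA = 39 − 39 = 0; ΔZ = 19 − 18 = +1.
A is unchanged and Z rises by 1 — a neutron has become a proton (β⁻ decay).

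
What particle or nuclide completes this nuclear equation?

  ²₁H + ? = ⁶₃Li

Conserve mass number: 2 + A = 6, so A = 4.
Conserve atomic number: 1 + Z = 3, so Z = 2.
A = 4 and Z = 2 is ⁴₂He — an alpha particle.

alpha particle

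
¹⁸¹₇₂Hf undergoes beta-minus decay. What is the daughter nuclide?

Beta-minus decay: mass number changes by +0, atomic number by +1.
A: 181 = 181; Z: 72 + 1 = 73.
Z = 73 is tantalum, so the daughter is ¹⁸¹₇₃Ta.

Ta-181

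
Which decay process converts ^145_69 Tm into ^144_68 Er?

ΔA = 144 − 145 = -1; ΔZ = 68 − 69 = -1.
A drops by 1 and Z drops by 1 — a proton was emitted.

proton emission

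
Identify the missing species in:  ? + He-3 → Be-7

Conserve mass number: A + 3 = 7, so A = 4.
Conserve atomic number: Z + 2 = 4, so Z = 2.
A = 4 and Z = 2 is He-4 — an alpha particle.

alpha particle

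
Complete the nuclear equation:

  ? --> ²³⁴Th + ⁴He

Conserve mass number: A = 234 + 4, so A = 238.
Conserve atomic number: Z = 90 + 2, so Z = 92.
Z = 92 is uranium, so the species is ²³⁸U.

U-238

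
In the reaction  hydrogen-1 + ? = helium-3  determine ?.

deuteron

Conserve mass number: 1 + A = 3, so A = 2.
Conserve atomic number: 1 + Z = 2, so Z = 1.
A = 2 and Z = 1 is hydrogen-2 — a deuteron.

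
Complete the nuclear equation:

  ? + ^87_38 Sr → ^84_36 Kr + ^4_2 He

Conserve mass number: A + 87 = 84 + 4, so A = 1.
Conserve atomic number: Z + 38 = 36 + 2, so Z = 0.
A = 1 and Z = 0 is ^1_0 n — a neutron.

neutron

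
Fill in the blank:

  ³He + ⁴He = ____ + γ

Conserve mass number: 3 + 4 = A + 0, so A = 7.
Conserve atomic number: 2 + 2 = Z + 0, so Z = 4.
Z = 4 is beryllium, so the species is ⁷Be.

Be-7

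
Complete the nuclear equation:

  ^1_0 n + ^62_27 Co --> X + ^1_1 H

Fe-62

Conserve mass number: 1 + 62 = A + 1, so A = 62.
Conserve atomic number: 0 + 27 = Z + 1, so Z = 26.
Z = 26 is iron, so the species is ^62_26 Fe.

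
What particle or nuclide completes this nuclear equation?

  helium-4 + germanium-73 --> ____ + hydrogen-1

As-76

Conserve mass number: 4 + 73 = A + 1, so A = 76.
Conserve atomic number: 2 + 32 = Z + 1, so Z = 33.
Z = 33 is arsenic, so the species is arsenic-76.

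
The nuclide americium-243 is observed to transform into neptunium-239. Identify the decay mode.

ΔA = 239 − 243 = -4; ΔZ = 93 − 95 = -2.
A drops by 4 and Z drops by 2 — the signature of alpha emission.

alpha decay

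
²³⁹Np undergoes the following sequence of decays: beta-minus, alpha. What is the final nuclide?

Start: (A, Z) = (239, 93).
After β⁻: (239, 94).
After α: (235, 92).
Z = 92 is uranium.

U-235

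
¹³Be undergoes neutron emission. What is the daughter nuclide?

Neutron emission: mass number changes by -1, atomic number by +0.
A: 13 − 1 = 12; Z: 4 = 4.
Z = 4 is beryllium, so the daughter is ¹²Be.

Be-12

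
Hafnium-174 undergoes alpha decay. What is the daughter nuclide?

Yb-170

Alpha decay: mass number changes by -4, atomic number by -2.
A: 174 − 4 = 170; Z: 72 − 2 = 70.
Z = 70 is ytterbium, so the daughter is ytterbium-170.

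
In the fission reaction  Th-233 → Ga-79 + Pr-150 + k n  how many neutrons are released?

4

Conserve mass number: 233 = 79 + 150 + k, so k = 233 − 229 = 4.
Check atomic number: 90 = 31 + 59 + 0 = 90. ✓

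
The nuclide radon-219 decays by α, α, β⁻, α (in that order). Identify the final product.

Tl-207

Start: (A, Z) = (219, 86).
After α: (215, 84).
After α: (211, 82).
After β⁻: (211, 83).
After α: (207, 81).
Z = 81 is thallium.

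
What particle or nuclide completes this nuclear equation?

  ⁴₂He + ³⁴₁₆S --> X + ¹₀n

Conserve mass number: 4 + 34 = A + 1, so A = 37.
Conserve atomic number: 2 + 16 = Z + 0, so Z = 18.
Z = 18 is argon, so the species is ³⁷₁₈Ar.

Ar-37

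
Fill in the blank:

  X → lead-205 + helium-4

Po-209

Conserve mass number: A = 205 + 4, so A = 209.
Conserve atomic number: Z = 82 + 2, so Z = 84.
Z = 84 is polonium, so the species is polonium-209.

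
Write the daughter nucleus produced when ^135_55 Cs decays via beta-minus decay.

Beta-minus decay: mass number changes by +0, atomic number by +1.
A: 135 = 135; Z: 55 + 1 = 56.
Z = 56 is barium, so the daughter is ^135_56 Ba.

Ba-135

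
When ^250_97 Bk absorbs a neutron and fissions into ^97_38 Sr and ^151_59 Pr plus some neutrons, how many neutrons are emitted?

3

Conserve mass number: 251 = 97 + 151 + k, so k = 251 − 248 = 3.
Check atomic number: 97 = 38 + 59 + 0 = 97. ✓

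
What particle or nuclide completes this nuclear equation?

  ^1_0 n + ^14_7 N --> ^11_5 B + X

alpha particle

Conserve mass number: 1 + 14 = 11 + A, so A = 4.
Conserve atomic number: 0 + 7 = 5 + Z, so Z = 2.
A = 4 and Z = 2 is ^4_2 He — an alpha particle.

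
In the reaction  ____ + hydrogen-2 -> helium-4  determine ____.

deuteron

Conserve mass number: A + 2 = 4, so A = 2.
Conserve atomic number: Z + 1 = 2, so Z = 1.
A = 2 and Z = 1 is hydrogen-2 — a deuteron.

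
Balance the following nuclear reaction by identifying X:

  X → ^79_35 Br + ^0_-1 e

Se-79

Conserve mass number: A = 79 + 0, so A = 79.
Conserve atomic number: Z = 35 − 1, so Z = 34.
Z = 34 is selenium, so the species is ^79_34 Se.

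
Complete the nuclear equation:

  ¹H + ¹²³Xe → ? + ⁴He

Conserve mass number: 1 + 123 = A + 4, so A = 120.
Conserve atomic number: 1 + 54 = Z + 2, so Z = 53.
Z = 53 is iodine, so the species is ¹²⁰I.

I-120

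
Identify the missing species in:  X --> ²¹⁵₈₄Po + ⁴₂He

Rn-219

Conserve mass number: A = 215 + 4, so A = 219.
Conserve atomic number: Z = 84 + 2, so Z = 86.
Z = 86 is radon, so the species is ²¹⁹₈₆Rn.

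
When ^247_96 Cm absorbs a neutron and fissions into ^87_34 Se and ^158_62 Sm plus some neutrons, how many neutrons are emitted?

3

Conserve mass number: 248 = 87 + 158 + k, so k = 248 − 245 = 3.
Check atomic number: 96 = 34 + 62 + 0 = 96. ✓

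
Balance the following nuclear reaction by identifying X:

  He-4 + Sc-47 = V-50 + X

Conserve mass number: 4 + 47 = 50 + A, so A = 1.
Conserve atomic number: 2 + 21 = 23 + Z, so Z = 0.
A = 1 and Z = 0 is n — a neutron.

neutron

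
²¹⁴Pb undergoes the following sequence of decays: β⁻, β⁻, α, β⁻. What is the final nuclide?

Start: (A, Z) = (214, 82).
After β⁻: (214, 83).
After β⁻: (214, 84).
After α: (210, 82).
After β⁻: (210, 83).
Z = 83 is bismuth.

Bi-210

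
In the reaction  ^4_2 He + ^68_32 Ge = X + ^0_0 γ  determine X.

Conserve mass number: 4 + 68 = A + 0, so A = 72.
Conserve atomic number: 2 + 32 = Z + 0, so Z = 34.
Z = 34 is selenium, so the species is ^72_34 Se.

Se-72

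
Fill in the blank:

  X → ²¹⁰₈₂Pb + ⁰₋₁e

Tl-210

Conserve mass number: A = 210 + 0, so A = 210.
Conserve atomic number: Z = 82 − 1, so Z = 81.
Z = 81 is thallium, so the species is ²¹⁰₈₁Tl.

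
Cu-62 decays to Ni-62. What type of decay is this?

beta-plus decay or electron capture

ΔA = 62 − 62 = 0; ΔZ = 28 − 29 = -1.
A is unchanged and Z drops by 1 — a proton has become a neutron (β⁺ emission or electron capture).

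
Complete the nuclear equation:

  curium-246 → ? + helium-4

Conserve mass number: 246 = A + 4, so A = 242.
Conserve atomic number: 96 = Z + 2, so Z = 94.
Z = 94 is plutonium, so the species is plutonium-242.

Pu-242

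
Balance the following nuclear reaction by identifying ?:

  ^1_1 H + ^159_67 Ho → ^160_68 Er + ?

Conserve mass number: 1 + 159 = 160 + A, so A = 0.
Conserve atomic number: 1 + 67 = 68 + Z, so Z = 0.
A = 0 and Z = 0 is ^0_0 γ — a gamma ray.

gamma ray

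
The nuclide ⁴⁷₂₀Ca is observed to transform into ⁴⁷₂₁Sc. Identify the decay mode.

ΔA = 47 − 47 = 0; ΔZ = 21 − 20 = +1.
A is unchanged and Z rises by 1 — a neutron has become a proton (β⁻ decay).

beta-minus decay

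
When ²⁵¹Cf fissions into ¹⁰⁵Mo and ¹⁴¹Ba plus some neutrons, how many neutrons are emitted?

Conserve mass number: 251 = 105 + 141 + k, so k = 251 − 246 = 5.
Check atomic number: 98 = 42 + 56 + 0 = 98. ✓

5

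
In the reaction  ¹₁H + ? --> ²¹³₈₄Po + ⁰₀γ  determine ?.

Conserve mass number: 1 + A = 213 + 0, so A = 212.
Conserve atomic number: 1 + Z = 84 + 0, so Z = 83.
Z = 83 is bismuth, so the species is ²¹²₈₃Bi.

Bi-212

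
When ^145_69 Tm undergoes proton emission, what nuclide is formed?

Proton emission: mass number changes by -1, atomic number by -1.
A: 145 − 1 = 144; Z: 69 − 1 = 68.
Z = 68 is erbium, so the daughter is ^144_68 Er.

Er-144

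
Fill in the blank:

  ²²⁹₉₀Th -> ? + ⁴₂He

Ra-225

Conserve mass number: 229 = A + 4, so A = 225.
Conserve atomic number: 90 = Z + 2, so Z = 88.
Z = 88 is radium, so the species is ²²⁵₈₈Ra.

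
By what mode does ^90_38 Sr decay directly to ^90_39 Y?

ΔA = 90 − 90 = 0; ΔZ = 39 − 38 = +1.
A is unchanged and Z rises by 1 — a neutron has become a proton (β⁻ decay).

beta-minus decay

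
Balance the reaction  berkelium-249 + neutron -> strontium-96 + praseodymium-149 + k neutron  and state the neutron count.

Conserve mass number: 250 = 96 + 149 + k, so k = 250 − 245 = 5.
Check atomic number: 97 = 38 + 59 + 0 = 97. ✓

5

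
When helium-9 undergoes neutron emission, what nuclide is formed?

He-8

Neutron emission: mass number changes by -1, atomic number by +0.
A: 9 − 1 = 8; Z: 2 = 2.
Z = 2 is helium, so the daughter is helium-8.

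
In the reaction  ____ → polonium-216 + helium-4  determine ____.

Rn-220

Conserve mass number: A = 216 + 4, so A = 220.
Conserve atomic number: Z = 84 + 2, so Z = 86.
Z = 86 is radon, so the species is radon-220.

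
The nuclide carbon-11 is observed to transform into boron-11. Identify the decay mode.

ΔA = 11 − 11 = 0; ΔZ = 5 − 6 = -1.
A is unchanged and Z drops by 1 — a proton has become a neutron (β⁺ emission or electron capture).

beta-plus decay or electron capture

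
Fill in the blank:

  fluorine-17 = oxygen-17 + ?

Conserve mass number: 17 = 17 + A, so A = 0.
Conserve atomic number: 9 = 8 + Z, so Z = 1.
A = 0 and Z = 1 is e⁺ — a positron.

positron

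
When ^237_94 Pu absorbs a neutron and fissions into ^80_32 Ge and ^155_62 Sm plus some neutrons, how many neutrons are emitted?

Conserve mass number: 238 = 80 + 155 + k, so k = 238 − 235 = 3.
Check atomic number: 94 = 32 + 62 + 0 = 94. ✓

3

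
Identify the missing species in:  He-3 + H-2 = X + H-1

Conserve mass number: 3 + 2 = A + 1, so A = 4.
Conserve atomic number: 2 + 1 = Z + 1, so Z = 2.
A = 4 and Z = 2 is He-4 — an alpha particle.

He-4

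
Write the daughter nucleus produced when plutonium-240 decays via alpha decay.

Alpha decay: mass number changes by -4, atomic number by -2.
A: 240 − 4 = 236; Z: 94 − 2 = 92.
Z = 92 is uranium, so the daughter is uranium-236.

U-236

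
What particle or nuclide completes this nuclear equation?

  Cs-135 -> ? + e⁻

Conserve mass number: 135 = A + 0, so A = 135.
Conserve atomic number: 55 = Z − 1, so Z = 56.
Z = 56 is barium, so the species is Ba-135.

Ba-135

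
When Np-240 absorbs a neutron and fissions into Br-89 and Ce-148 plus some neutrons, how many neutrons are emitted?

4

Conserve mass number: 241 = 89 + 148 + k, so k = 241 − 237 = 4.
Check atomic number: 93 = 35 + 58 + 0 = 93. ✓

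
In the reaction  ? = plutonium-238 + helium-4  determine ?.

Conserve mass number: A = 238 + 4, so A = 242.
Conserve atomic number: Z = 94 + 2, so Z = 96.
Z = 96 is curium, so the species is curium-242.

Cm-242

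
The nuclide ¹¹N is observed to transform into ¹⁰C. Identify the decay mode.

ΔA = 10 − 11 = -1; ΔZ = 6 − 7 = -1.
A drops by 1 and Z drops by 1 — a proton was emitted.

proton emission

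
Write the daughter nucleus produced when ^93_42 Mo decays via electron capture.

Electron capture: mass number changes by +0, atomic number by -1.
A: 93 = 93; Z: 42 − 1 = 41.
Z = 41 is niobium, so the daughter is ^93_41 Nb.

Nb-93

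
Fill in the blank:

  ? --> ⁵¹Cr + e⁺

Conserve mass number: A = 51 + 0, so A = 51.
Conserve atomic number: Z = 24 + 1, so Z = 25.
Z = 25 is manganese, so the species is ⁵¹Mn.

Mn-51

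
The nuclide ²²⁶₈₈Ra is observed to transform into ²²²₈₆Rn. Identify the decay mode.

alpha decay

ΔA = 222 − 226 = -4; ΔZ = 86 − 88 = -2.
A drops by 4 and Z drops by 2 — the signature of alpha emission.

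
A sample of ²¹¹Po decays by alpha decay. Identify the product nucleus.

Pb-207

Alpha decay: mass number changes by -4, atomic number by -2.
A: 211 − 4 = 207; Z: 84 − 2 = 82.
Z = 82 is lead, so the daughter is ²⁰⁷Pb.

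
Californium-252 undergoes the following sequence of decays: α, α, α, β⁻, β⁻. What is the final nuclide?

Start: (A, Z) = (252, 98).
After α: (248, 96).
After α: (244, 94).
After α: (240, 92).
After β⁻: (240, 93).
After β⁻: (240, 94).
Z = 94 is plutonium.

Pu-240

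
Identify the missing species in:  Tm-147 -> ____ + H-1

Er-146

Conserve mass number: 147 = A + 1, so A = 146.
Conserve atomic number: 69 = Z + 1, so Z = 68.
Z = 68 is erbium, so the species is Er-146.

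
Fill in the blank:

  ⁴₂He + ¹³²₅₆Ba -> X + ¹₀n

Ce-135

Conserve mass number: 4 + 132 = A + 1, so A = 135.
Conserve atomic number: 2 + 56 = Z + 0, so Z = 58.
Z = 58 is cerium, so the species is ¹³⁵₅₈Ce.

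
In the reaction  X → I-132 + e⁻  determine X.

Te-132

Conserve mass number: A = 132 + 0, so A = 132.
Conserve atomic number: Z = 53 − 1, so Z = 52.
Z = 52 is tellurium, so the species is Te-132.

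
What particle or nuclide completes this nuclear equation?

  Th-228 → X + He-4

Ra-224

Conserve mass number: 228 = A + 4, so A = 224.
Conserve atomic number: 90 = Z + 2, so Z = 88.
Z = 88 is radium, so the species is Ra-224.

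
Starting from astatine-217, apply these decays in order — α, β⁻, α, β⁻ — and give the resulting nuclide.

Start: (A, Z) = (217, 85).
After α: (213, 83).
After β⁻: (213, 84).
After α: (209, 82).
After β⁻: (209, 83).
Z = 83 is bismuth.

Bi-209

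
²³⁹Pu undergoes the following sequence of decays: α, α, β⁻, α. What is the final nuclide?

Start: (A, Z) = (239, 94).
After α: (235, 92).
After α: (231, 90).
After β⁻: (231, 91).
After α: (227, 89).
Z = 89 is actinium.

Ac-227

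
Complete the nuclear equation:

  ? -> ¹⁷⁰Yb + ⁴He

Hf-174

Conserve mass number: A = 170 + 4, so A = 174.
Conserve atomic number: Z = 70 + 2, so Z = 72.
Z = 72 is hafnium, so the species is ¹⁷⁴Hf.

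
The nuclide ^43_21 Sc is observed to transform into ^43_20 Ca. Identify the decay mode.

beta-plus decay or electron capture

ΔA = 43 − 43 = 0; ΔZ = 20 − 21 = -1.
A is unchanged and Z drops by 1 — a proton has become a neutron (β⁺ emission or electron capture).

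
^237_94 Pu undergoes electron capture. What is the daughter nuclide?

Np-237

Electron capture: mass number changes by +0, atomic number by -1.
A: 237 = 237; Z: 94 − 1 = 93.
Z = 93 is neptunium, so the daughter is ^237_93 Np.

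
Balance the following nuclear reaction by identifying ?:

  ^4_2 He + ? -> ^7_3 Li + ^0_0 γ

Conserve mass number: 4 + A = 7 + 0, so A = 3.
Conserve atomic number: 2 + Z = 3 + 0, so Z = 1.
A = 3 and Z = 1 is ^3_1 H — a triton.

triton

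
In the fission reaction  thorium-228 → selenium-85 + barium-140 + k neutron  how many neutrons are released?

3

Conserve mass number: 228 = 85 + 140 + k, so k = 228 − 225 = 3.
Check atomic number: 90 = 34 + 56 + 0 = 90. ✓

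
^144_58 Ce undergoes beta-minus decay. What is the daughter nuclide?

Beta-minus decay: mass number changes by +0, atomic number by +1.
A: 144 = 144; Z: 58 + 1 = 59.
Z = 59 is praseodymium, so the daughter is ^144_59 Pr.

Pr-144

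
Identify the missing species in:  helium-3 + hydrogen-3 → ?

Conserve mass number: 3 + 3 = A, so A = 6.
Conserve atomic number: 2 + 1 = Z, so Z = 3.
Z = 3 is lithium, so the species is lithium-6.

Li-6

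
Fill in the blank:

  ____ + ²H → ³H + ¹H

deuteron

Conserve mass number: A + 2 = 3 + 1, so A = 2.
Conserve atomic number: Z + 1 = 1 + 1, so Z = 1.
A = 2 and Z = 1 is ²H — a deuteron.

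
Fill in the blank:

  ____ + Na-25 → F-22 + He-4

neutron

Conserve mass number: A + 25 = 22 + 4, so A = 1.
Conserve atomic number: Z + 11 = 9 + 2, so Z = 0.
A = 1 and Z = 0 is n — a neutron.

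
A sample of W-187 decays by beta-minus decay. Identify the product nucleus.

Re-187

Beta-minus decay: mass number changes by +0, atomic number by +1.
A: 187 = 187; Z: 74 + 1 = 75.
Z = 75 is rhenium, so the daughter is Re-187.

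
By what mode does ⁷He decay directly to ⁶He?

neutron emission

ΔA = 6 − 7 = -1; ΔZ = 2 − 2 = +0.
A drops by 1 with Z unchanged — a neutron was emitted.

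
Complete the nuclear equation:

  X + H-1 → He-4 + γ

Conserve mass number: A + 1 = 4 + 0, so A = 3.
Conserve atomic number: Z + 1 = 2 + 0, so Z = 1.
A = 3 and Z = 1 is H-3 — a triton.

triton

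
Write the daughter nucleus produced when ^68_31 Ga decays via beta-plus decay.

Beta-plus decay: mass number changes by +0, atomic number by -1.
A: 68 = 68; Z: 31 − 1 = 30.
Z = 30 is zinc, so the daughter is ^68_30 Zn.

Zn-68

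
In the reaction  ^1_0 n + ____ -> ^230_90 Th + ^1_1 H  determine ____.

Conserve mass number: 1 + A = 230 + 1, so A = 230.
Conserve atomic number: 0 + Z = 90 + 1, so Z = 91.
Z = 91 is protactinium, so the species is ^230_91 Pa.

Pa-230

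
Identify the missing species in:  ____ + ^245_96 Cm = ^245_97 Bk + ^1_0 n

Conserve mass number: A + 245 = 245 + 1, so A = 1.
Conserve atomic number: Z + 96 = 97 + 0, so Z = 1.
A = 1 and Z = 1 is ^1_1 H — a proton.

proton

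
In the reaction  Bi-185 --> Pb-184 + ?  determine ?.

proton

Conserve mass number: 185 = 184 + A, so A = 1.
Conserve atomic number: 83 = 82 + Z, so Z = 1.
A = 1 and Z = 1 is H-1 — a proton.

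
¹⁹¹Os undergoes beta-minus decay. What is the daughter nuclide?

Beta-minus decay: mass number changes by +0, atomic number by +1.
A: 191 = 191; Z: 76 + 1 = 77.
Z = 77 is iridium, so the daughter is ¹⁹¹Ir.

Ir-191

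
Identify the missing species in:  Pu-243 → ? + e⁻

Conserve mass number: 243 = A + 0, so A = 243.
Conserve atomic number: 94 = Z − 1, so Z = 95.
Z = 95 is americium, so the species is Am-243.

Am-243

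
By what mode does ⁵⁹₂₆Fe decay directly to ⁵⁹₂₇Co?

ΔA = 59 − 59 = 0; ΔZ = 27 − 26 = +1.
A is unchanged and Z rises by 1 — a neutron has become a proton (β⁻ decay).

beta-minus decay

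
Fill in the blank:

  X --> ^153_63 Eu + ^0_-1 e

Sm-153

Conserve mass number: A = 153 + 0, so A = 153.
Conserve atomic number: Z = 63 − 1, so Z = 62.
Z = 62 is samarium, so the species is ^153_62 Sm.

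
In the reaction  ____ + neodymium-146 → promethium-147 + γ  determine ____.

proton

Conserve mass number: A + 146 = 147 + 0, so A = 1.
Conserve atomic number: Z + 60 = 61 + 0, so Z = 1.
A = 1 and Z = 1 is hydrogen-1 — a proton.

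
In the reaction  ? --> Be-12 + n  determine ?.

Be-13

Conserve mass number: A = 12 + 1, so A = 13.
Conserve atomic number: Z = 4 + 0, so Z = 4.
Z = 4 is beryllium, so the species is Be-13.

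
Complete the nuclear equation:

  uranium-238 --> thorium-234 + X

Conserve mass number: 238 = 234 + A, so A = 4.
Conserve atomic number: 92 = 90 + Z, so Z = 2.
A = 4 and Z = 2 is helium-4 — an alpha particle.

alpha particle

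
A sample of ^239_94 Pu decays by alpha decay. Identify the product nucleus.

U-235

Alpha decay: mass number changes by -4, atomic number by -2.
A: 239 − 4 = 235; Z: 94 − 2 = 92.
Z = 92 is uranium, so the daughter is ^235_92 U.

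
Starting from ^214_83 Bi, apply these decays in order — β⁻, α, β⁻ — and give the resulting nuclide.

Start: (A, Z) = (214, 83).
After β⁻: (214, 84).
After α: (210, 82).
After β⁻: (210, 83).
Z = 83 is bismuth.

Bi-210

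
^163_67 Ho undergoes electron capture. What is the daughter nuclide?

Electron capture: mass number changes by +0, atomic number by -1.
A: 163 = 163; Z: 67 − 1 = 66.
Z = 66 is dysprosium, so the daughter is ^163_66 Dy.

Dy-163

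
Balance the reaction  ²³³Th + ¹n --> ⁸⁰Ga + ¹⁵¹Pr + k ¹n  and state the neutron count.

3

Conserve mass number: 234 = 80 + 151 + k, so k = 234 − 231 = 3.
Check atomic number: 90 = 31 + 59 + 0 = 90. ✓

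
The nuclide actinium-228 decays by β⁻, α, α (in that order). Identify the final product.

Start: (A, Z) = (228, 89).
After β⁻: (228, 90).
After α: (224, 88).
After α: (220, 86).
Z = 86 is radon.

Rn-220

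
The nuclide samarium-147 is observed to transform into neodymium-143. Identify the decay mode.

alpha decay

ΔA = 143 − 147 = -4; ΔZ = 60 − 62 = -2.
A drops by 4 and Z drops by 2 — the signature of alpha emission.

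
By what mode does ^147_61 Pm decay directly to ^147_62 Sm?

ΔA = 147 − 147 = 0; ΔZ = 62 − 61 = +1.
A is unchanged and Z rises by 1 — a neutron has become a proton (β⁻ decay).

beta-minus decay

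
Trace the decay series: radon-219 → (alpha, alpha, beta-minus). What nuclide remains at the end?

Start: (A, Z) = (219, 86).
After α: (215, 84).
After α: (211, 82).
After β⁻: (211, 83).
Z = 83 is bismuth.

Bi-211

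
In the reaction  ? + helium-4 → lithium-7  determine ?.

Conserve mass number: A + 4 = 7, so A = 3.
Conserve atomic number: Z + 2 = 3, so Z = 1.
A = 3 and Z = 1 is hydrogen-3 — a triton.

triton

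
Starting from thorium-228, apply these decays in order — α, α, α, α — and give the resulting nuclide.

Start: (A, Z) = (228, 90).
After α: (224, 88).
After α: (220, 86).
After α: (216, 84).
After α: (212, 82).
Z = 82 is lead.

Pb-212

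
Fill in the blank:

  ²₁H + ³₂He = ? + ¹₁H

He-4

Conserve mass number: 2 + 3 = A + 1, so A = 4.
Conserve atomic number: 1 + 2 = Z + 1, so Z = 2.
A = 4 and Z = 2 is ⁴₂He — an alpha particle.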